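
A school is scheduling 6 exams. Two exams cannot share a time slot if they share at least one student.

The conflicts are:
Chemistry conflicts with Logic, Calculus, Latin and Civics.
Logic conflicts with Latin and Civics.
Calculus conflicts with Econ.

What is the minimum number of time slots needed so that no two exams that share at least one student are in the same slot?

Chemistry, Logic, Latin all conflict with each other, so at least 3 time slots are needed.
3 time slots suffice: time slot 1 → {Chemistry, Econ}; time slot 2 → {Logic, Calculus}; time slot 3 → {Latin, Civics}. Each listed conflict is separated.

3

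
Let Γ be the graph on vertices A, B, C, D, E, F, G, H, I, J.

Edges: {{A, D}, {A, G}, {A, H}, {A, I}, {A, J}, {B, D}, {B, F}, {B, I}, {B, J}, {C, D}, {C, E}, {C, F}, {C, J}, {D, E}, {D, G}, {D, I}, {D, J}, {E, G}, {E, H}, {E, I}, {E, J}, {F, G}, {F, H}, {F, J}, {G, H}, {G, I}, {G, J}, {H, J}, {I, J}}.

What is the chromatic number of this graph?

D, E, G, I, J are pairwise adjacent (a clique of size 5), so at least 5 colors are needed.
A valid assignment using 5 colors: A=yellow, B=green, C=green, D=blue, E=yellow, F=blue, G=green, H=purple, I=purple, J=red. Each edge has distinct colors on its endpoints.

5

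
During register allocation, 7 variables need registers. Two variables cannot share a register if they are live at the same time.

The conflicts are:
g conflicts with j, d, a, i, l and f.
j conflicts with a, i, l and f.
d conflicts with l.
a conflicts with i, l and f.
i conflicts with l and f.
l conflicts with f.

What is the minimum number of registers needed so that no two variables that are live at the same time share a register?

6

g, j, a, i, l, f pairwise conflict, so at least 6 registers are needed.
6 registers suffice: register 1 → {l}; register 2 → {g}; register 3 → {d, i}; register 4 → {f}; register 5 → {j}; register 6 → {a}. Every pair that conflicts lands in different registers.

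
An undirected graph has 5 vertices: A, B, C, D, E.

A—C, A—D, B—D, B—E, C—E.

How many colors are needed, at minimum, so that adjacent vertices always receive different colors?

3

The cycle E-B-D-A-C-E has odd length 5, so it cannot be 2-colored; at least 3 colors are needed.
One proper 3-coloring: A=green, B=blue, C=blue, D=red, E=red. Every edge joins two different colors.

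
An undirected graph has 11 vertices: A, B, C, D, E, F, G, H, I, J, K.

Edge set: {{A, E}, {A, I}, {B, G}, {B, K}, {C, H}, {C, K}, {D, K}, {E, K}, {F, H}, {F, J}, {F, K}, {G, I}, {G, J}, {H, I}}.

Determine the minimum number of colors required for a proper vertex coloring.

The cycle G-B-K-F-J-G has odd length 5, so it cannot be 2-colored; at least 3 colors are needed.
3 colors suffice: color red → {A, G, H, K}; color blue → {B, C, D, E, F, I}; color green → {J}. Each edge has distinct colors on its endpoints.

3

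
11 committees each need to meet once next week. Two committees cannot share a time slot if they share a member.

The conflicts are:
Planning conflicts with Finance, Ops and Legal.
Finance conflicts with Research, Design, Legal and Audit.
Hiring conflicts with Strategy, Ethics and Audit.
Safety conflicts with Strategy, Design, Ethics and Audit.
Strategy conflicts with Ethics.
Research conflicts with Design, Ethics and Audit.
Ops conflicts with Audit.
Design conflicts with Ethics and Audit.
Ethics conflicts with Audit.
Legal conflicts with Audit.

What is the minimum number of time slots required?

Safety, Design, Ethics, Audit pairwise conflict, so at least 4 time slots are needed.
Using 4 time slots: Planning=1, Finance=2, Hiring=3, Safety=4, Strategy=1, Research=4, Ops=2, Design=3, Ethics=2, Legal=3, Audit=1. No two conflicting committees share a time slot.

4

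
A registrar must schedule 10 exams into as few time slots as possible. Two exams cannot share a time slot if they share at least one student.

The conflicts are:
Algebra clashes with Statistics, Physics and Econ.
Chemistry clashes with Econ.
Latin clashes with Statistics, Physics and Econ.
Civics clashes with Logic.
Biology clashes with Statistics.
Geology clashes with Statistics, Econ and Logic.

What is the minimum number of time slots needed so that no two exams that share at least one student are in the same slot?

Civics and Logic conflict, so at least 2 time slots are needed.
2 time slots suffice: time slot 1 → {Statistics, Physics, Econ, Logic}; time slot 2 → {Algebra, Chemistry, Latin, Civics, Biology, Geology}. Each listed conflict is separated.

2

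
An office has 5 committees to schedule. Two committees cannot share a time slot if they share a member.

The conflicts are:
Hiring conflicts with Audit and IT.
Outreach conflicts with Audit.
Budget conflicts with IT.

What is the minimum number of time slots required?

Outreach and Audit conflict, so at least 2 time slots are needed.
2 time slots suffice: time slot 1 → {Audit, IT}; time slot 2 → {Hiring, Outreach, Budget}. Every pair that conflicts lands in different time slots.

2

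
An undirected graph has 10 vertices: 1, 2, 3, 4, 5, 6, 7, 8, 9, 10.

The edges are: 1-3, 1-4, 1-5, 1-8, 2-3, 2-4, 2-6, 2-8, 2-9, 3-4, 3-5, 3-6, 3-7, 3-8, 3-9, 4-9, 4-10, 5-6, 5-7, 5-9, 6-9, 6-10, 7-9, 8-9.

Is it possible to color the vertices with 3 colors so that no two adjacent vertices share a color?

No

3, 5, 7, 9 are mutually adjacent (a clique of size 4), so at least 4 colors are needed.
So 3 colors are not enough.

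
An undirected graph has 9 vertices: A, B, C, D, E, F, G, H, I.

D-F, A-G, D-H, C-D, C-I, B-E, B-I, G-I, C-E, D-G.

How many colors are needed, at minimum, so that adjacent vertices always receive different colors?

D and H are adjacent, so at least 2 colors are needed.
A valid assignment using 2 colors: A=red, B=blue, C=blue, D=red, E=red, F=blue, G=blue, H=blue, I=red. Every edge joins two different colors.

2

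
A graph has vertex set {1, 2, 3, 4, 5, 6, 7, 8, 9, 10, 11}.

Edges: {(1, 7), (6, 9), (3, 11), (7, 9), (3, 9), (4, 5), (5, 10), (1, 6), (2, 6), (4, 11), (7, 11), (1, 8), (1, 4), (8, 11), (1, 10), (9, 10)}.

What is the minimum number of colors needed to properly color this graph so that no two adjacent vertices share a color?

7 and 9 are adjacent, so at least 2 colors are needed.
2 colors suffice: color a → {1, 2, 5, 9, 11}; color b → {3, 4, 6, 7, 8, 10}. Each edge has distinct colors on its endpoints.

2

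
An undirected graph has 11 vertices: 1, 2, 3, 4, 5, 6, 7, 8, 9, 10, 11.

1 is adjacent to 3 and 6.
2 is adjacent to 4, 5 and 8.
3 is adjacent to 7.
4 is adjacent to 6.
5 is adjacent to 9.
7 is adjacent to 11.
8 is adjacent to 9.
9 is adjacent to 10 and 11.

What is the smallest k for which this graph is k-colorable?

3

The cycle 7-11-9-8-2-4-6-1-3-7 has odd length 9, so it cannot be 2-colored; at least 3 colors are needed.
A valid assignment using 3 colors: 1=b, 2=a, 3=c, 4=b, 5=b, 6=a, 7=a, 8=b, 9=a, 10=b, 11=b. Every edge joins two different colors.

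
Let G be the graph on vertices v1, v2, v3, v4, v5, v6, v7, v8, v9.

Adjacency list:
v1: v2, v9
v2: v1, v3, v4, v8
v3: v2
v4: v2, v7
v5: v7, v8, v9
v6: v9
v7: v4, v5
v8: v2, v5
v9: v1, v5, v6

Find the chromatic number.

The cycle v2-v8-v5-v7-v4-v2 has odd length 5, so it cannot be 2-colored; at least 3 colors are needed.
3 colors suffice: color 1 → {v2, v5, v6}; color 2 → {v3, v4, v8, v9}; color 3 → {v1, v7}. No two adjacent vertices share a color.

3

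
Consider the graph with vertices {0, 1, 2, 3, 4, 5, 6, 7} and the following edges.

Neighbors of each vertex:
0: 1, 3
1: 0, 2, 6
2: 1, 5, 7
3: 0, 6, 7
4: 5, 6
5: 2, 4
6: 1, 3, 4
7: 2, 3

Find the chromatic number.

3

The cycle 1-2-5-4-6-1 has odd length 5, so it cannot be 2-colored; at least 3 colors are needed.
3 colors suffice: color red → {0, 2, 6}; color blue → {1, 3, 5}; color green → {4, 7}. No two adjacent vertices share a color.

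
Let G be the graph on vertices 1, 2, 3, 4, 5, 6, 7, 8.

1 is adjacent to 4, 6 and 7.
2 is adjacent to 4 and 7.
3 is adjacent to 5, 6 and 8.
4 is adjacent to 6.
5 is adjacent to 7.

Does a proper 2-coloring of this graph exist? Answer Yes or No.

1, 4, 6 are pairwise adjacent, so at least 3 colors are needed.
So 2 colors are not enough.

No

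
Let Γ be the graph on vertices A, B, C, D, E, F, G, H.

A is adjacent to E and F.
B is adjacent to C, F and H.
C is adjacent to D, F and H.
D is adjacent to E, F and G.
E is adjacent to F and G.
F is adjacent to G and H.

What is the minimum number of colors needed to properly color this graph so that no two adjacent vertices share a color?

4

D, E, F, G are pairwise adjacent (a clique of size 4), so at least 4 colors are needed.
4 colors suffice: color 1 → {F}; color 2 → {A, B, D}; color 3 → {C, E}; color 4 → {G, H}. Every edge joins two different colors.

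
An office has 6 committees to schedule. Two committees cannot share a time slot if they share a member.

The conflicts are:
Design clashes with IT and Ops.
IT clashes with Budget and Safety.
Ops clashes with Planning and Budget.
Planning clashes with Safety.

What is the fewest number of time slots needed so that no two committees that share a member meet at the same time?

The cycle Safety-IT-Budget-Ops-Planning-Safety has odd length 5, so it cannot be 2-colored; at least 3 time slots are needed.
Using 3 time slots: Design=2, IT=1, Ops=1, Planning=3, Budget=2, Safety=2. Each listed conflict is separated.

3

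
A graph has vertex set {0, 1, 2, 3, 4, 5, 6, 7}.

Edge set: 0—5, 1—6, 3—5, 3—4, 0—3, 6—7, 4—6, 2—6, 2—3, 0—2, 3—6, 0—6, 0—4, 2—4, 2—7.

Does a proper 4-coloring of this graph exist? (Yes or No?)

0, 2, 3, 4, 6 are pairwise adjacent (a clique of size 5), so at least 5 colors are needed.
So 4 colors are not enough.

No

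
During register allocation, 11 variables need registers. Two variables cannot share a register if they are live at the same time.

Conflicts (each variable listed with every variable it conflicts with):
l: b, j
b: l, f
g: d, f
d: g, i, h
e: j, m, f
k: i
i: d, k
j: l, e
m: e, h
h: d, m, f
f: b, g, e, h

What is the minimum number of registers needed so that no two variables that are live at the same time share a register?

3

The cycle l-b-f-e-j-l has odd length 5, so it cannot be 2-colored; at least 3 registers are needed.
3 registers suffice: register 1 → {l, d, k, m, f}; register 2 → {b, g, e, i, h}; register 3 → {j}. Every pair that conflicts lands in different registers.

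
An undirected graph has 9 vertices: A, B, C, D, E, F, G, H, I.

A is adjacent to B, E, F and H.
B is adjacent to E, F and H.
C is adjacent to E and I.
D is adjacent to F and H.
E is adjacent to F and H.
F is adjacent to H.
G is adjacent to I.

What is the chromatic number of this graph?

A, B, E, F, H form a clique, so at least 5 colors are needed.
5 colors suffice: color red → {D, E, I}; color blue → {C, F, G}; color green → {H}; color yellow → {B}; color purple → {A}. Each edge has distinct colors on its endpoints.

5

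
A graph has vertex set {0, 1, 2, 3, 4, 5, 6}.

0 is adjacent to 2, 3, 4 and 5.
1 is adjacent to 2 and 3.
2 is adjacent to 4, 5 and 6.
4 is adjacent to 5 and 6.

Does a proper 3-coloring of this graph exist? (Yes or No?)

0, 2, 4, 5 are pairwise adjacent (a clique of size 4), so at least 4 colors are needed.
So 3 colors are not enough.

No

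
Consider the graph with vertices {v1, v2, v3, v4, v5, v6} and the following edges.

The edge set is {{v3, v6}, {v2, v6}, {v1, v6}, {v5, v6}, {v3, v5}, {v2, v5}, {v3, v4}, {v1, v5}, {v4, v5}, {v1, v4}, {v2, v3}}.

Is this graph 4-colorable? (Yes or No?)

The chromatic number is 4. v2, v3, v5, v6 form a clique, so at least 4 colors are needed.
One proper 4-coloring: v1=3, v2=4, v3=3, v4=2, v5=1, v6=2.
That is already a proper 4-coloring.

Yes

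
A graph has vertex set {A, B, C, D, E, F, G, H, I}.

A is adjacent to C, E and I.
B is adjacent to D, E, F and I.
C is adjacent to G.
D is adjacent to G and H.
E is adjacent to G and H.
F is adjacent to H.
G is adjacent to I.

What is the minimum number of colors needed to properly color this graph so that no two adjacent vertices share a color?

2

D and H are adjacent, so at least 2 colors are needed.
One proper 2-coloring: A=red, B=red, C=blue, D=blue, E=blue, F=blue, G=red, H=red, I=blue. Every edge joins two different colors.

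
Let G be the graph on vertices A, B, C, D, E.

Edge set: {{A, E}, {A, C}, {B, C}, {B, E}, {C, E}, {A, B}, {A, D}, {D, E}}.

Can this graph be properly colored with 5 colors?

Yes

The chromatic number is 4. A, B, C, E are pairwise adjacent (a clique of size 4), so at least 4 colors are needed.
A valid assignment using 4 colors: A=blue, B=green, C=yellow, D=green, E=red.
Since 5 ≥ 4, a proper 5-coloring certainly exists.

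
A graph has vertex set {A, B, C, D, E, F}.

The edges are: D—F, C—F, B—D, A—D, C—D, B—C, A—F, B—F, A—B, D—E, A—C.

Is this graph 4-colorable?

No

A, B, C, D, F form a clique, so at least 5 colors are needed.
So 4 colors are not enough.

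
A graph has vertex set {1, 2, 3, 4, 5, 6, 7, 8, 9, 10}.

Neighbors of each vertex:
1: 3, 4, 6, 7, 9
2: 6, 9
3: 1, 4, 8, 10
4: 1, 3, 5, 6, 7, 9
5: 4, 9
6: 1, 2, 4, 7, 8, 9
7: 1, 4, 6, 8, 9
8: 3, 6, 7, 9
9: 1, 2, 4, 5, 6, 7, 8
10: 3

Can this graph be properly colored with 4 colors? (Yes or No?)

1, 4, 6, 7, 9 are mutually adjacent (a clique of size 5), so at least 5 colors are needed.
So 4 colors are not enough.

No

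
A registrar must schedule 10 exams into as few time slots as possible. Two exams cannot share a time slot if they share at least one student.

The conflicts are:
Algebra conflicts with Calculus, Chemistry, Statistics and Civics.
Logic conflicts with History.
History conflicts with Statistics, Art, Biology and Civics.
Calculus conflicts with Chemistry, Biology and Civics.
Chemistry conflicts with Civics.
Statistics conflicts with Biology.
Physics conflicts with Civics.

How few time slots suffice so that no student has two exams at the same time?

4

Algebra, Calculus, Chemistry, Civics all conflict with each other, so at least 4 time slots are needed.
4 time slots suffice: time slot 1 → {History, Calculus, Physics}; time slot 2 → {Logic, Art, Biology, Civics}; time slot 3 → {Algebra}; time slot 4 → {Chemistry, Statistics}. Each listed conflict is separated.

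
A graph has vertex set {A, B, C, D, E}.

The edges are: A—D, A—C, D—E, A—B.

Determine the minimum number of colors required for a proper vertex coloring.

2

A and B are adjacent, so at least 2 colors are needed.
One proper 2-coloring: A=1, B=2, C=2, D=2, E=1. Each edge has distinct colors on its endpoints.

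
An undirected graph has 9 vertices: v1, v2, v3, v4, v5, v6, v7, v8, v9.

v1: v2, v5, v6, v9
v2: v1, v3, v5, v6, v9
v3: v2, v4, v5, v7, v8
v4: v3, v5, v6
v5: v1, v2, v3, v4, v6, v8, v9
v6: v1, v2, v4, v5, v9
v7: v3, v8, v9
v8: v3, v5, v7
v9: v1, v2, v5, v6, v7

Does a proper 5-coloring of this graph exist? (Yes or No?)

The chromatic number is 5. v1, v2, v5, v6, v9 are mutually adjacent (a clique of size 5), so at least 5 colors are needed.
5 colors suffice: color 1 → {v5, v7}; color 2 → {v3, v9}; color 3 → {v2, v4, v8}; color 4 → {v6}; color 5 → {v1}.
That is already a proper 5-coloring.

Yes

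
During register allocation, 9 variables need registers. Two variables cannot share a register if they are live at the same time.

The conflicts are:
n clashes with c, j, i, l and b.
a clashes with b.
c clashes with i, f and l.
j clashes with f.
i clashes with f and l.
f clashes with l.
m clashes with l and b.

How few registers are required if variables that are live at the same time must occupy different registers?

4

c, i, f, l all conflict with each other, so at least 4 registers are needed.
Using 4 registers: n=2, a=2, c=3, j=1, i=4, f=2, m=2, l=1, b=1. Every pair that conflicts lands in different registers.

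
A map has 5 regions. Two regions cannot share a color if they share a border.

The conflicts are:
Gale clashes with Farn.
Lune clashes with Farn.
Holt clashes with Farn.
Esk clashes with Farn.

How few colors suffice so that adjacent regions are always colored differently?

Esk and Farn conflict, so at least 2 colors are needed.
2 colors suffice: color 1 → {Farn}; color 2 → {Gale, Lune, Holt, Esk}. No two conflicting regions share a color.

2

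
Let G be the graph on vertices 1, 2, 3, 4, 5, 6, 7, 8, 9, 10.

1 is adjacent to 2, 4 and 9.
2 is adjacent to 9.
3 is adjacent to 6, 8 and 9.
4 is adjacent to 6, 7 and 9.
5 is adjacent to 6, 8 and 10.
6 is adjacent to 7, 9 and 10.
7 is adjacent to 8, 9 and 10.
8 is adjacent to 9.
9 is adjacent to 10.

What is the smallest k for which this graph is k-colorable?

4

4, 6, 7, 9 form a clique, so at least 4 colors are needed.
4 colors suffice: 1=blue, 2=green, 3=green, 4=yellow, 5=red, 6=blue, 7=green, 8=blue, 9=red, 10=yellow. Every edge joins two different colors.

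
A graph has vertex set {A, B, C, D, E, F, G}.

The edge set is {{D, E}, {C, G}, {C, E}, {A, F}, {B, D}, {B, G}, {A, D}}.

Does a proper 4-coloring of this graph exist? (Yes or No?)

The chromatic number is 3. The cycle E-C-G-B-D-E has odd length 5, so it cannot be 2-colored; at least 3 colors are needed.
3 colors suffice: color 1 → {D, F, G}; color 2 → {A, B, C}; color 3 → {E}.
Since 4 ≥ 3, a proper 4-coloring certainly exists.

Yes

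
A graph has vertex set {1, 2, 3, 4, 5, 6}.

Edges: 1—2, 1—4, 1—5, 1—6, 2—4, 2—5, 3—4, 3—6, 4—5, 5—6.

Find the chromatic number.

4

1, 2, 4, 5 are mutually adjacent (a clique of size 4), so at least 4 colors are needed.
4 colors suffice: color a → {3, 5}; color b → {1}; color c → {4, 6}; color d → {2}. No two adjacent vertices share a color.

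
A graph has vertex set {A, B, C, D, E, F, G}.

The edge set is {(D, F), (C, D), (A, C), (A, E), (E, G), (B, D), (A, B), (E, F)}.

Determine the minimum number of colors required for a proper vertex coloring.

The cycle F-D-C-A-E-F has odd length 5, so it cannot be 2-colored; at least 3 colors are needed.
3 colors suffice: color 1 → {D, E}; color 2 → {A, F, G}; color 3 → {B, C}. No two adjacent vertices share a color.

3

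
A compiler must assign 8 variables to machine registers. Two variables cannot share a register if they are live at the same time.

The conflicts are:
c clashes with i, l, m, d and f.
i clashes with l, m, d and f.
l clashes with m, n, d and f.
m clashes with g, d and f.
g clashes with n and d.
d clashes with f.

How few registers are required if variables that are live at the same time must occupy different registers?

c, i, l, m, d, f all conflict with each other, so at least 6 registers are needed.
6 registers suffice: c=6, i=5, l=3, m=2, g=3, n=1, d=1, f=4. Each listed conflict is separated.

6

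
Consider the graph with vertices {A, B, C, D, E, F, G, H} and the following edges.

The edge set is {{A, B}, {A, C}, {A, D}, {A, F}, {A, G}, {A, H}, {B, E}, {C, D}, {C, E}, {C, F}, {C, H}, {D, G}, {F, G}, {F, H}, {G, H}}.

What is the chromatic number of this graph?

A, F, G, H form a clique, so at least 4 colors are needed.
4 colors suffice: color red → {A, E}; color blue → {B, C, G}; color green → {D, F}; color yellow → {H}. Each edge has distinct colors on its endpoints.

4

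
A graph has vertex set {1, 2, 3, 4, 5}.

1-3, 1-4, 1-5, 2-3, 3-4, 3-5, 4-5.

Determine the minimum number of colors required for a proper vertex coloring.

4

1, 3, 4, 5 are mutually adjacent (a clique of size 4), so at least 4 colors are needed.
4 colors suffice: color red → {3}; color blue → {2, 5}; color green → {1}; color yellow → {4}. Every edge joins two different colors.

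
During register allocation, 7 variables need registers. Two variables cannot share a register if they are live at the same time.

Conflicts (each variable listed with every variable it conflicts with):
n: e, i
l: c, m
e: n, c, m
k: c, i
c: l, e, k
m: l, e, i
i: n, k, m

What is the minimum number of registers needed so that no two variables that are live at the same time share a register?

The cycle c-l-m-i-k-c has odd length 5, so it cannot be 2-colored; at least 3 registers are needed.
3 registers suffice: register 1 → {n, c, m}; register 2 → {l, e, i}; register 3 → {k}. No two conflicting variables share a register.

3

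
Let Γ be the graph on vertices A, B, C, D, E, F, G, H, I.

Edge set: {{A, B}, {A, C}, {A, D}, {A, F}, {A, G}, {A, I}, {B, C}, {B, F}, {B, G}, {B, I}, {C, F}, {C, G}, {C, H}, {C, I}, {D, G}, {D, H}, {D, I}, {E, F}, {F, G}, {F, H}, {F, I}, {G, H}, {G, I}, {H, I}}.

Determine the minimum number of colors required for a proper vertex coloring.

A, B, C, F, G, I are mutually adjacent (a clique of size 6), so at least 6 colors are needed.
One proper 6-coloring: A=4, B=6, C=5, D=2, E=1, F=2, G=1, H=4, I=3. Each edge has distinct colors on its endpoints.

6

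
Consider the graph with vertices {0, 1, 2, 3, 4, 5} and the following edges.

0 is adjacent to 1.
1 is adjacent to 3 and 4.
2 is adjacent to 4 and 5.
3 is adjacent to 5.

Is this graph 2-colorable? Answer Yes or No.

The cycle 2-4-1-3-5-2 has odd length 5, so it cannot be 2-colored; at least 3 colors are needed.
So 2 colors are not enough.

No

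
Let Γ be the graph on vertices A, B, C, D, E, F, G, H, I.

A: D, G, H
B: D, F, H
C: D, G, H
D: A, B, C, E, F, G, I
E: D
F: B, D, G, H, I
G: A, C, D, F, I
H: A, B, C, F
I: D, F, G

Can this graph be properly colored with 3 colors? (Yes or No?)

No

D, F, G, I form a clique, so at least 4 colors are needed.
So 3 colors are not enough.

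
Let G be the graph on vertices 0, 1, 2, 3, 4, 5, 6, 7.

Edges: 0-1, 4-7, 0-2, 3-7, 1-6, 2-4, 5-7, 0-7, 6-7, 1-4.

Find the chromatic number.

6 and 7 are adjacent, so at least 2 colors are needed.
2 colors suffice: 0=blue, 1=red, 2=red, 3=blue, 4=blue, 5=blue, 6=blue, 7=red. Each edge has distinct colors on its endpoints.

2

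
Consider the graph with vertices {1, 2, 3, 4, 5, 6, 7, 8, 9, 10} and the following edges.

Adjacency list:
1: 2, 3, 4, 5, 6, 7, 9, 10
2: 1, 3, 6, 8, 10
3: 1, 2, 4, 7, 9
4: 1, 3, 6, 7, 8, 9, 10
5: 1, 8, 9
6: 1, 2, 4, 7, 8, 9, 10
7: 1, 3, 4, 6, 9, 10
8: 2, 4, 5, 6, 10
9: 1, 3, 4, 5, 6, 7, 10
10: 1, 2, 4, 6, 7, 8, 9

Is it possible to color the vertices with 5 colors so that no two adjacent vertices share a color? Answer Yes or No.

1, 4, 6, 7, 9, 10 form a clique, so at least 6 colors are needed.
So 5 colors are not enough.

No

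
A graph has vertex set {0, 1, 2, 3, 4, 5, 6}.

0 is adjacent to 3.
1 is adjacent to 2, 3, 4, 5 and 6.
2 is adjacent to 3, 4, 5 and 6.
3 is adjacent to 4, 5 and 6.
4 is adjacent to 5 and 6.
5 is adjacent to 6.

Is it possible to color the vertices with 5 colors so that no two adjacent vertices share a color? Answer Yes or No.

No

1, 2, 3, 4, 5, 6 form a clique, so at least 6 colors are needed.
So 5 colors are not enough.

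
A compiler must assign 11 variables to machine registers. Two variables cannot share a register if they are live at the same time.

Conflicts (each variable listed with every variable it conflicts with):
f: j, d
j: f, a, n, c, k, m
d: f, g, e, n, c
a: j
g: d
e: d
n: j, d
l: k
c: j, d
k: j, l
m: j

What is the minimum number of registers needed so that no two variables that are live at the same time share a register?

j and n conflict, so at least 2 registers are needed.
Using 2 registers: f=2, j=1, d=1, a=2, g=2, e=2, n=2, l=1, c=2, k=2, m=2. Every pair that conflicts lands in different registers.

2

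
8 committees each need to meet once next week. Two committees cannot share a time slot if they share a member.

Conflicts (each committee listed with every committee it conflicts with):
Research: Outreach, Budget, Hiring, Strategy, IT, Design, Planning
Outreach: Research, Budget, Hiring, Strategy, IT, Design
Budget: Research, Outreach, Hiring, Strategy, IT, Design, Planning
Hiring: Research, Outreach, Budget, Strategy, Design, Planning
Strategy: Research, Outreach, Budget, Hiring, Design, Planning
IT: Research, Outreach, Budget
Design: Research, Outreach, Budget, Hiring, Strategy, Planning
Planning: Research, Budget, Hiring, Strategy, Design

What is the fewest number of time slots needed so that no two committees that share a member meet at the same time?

6

Research, Outreach, Budget, Hiring, Strategy, Design all conflict with each other, so at least 6 time slots are needed.
Using 6 time slots: Research=1, Outreach=3, Budget=2, Hiring=4, Strategy=5, IT=4, Design=6, Planning=3. No two conflicting committees share a time slot.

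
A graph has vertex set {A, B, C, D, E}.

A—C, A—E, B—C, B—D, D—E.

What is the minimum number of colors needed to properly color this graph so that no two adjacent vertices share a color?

The cycle A-C-B-D-E-A has odd length 5, so it cannot be 2-colored; at least 3 colors are needed.
3 colors suffice: color 1 → {A, B}; color 2 → {C, E}; color 3 → {D}. No two adjacent vertices share a color.

3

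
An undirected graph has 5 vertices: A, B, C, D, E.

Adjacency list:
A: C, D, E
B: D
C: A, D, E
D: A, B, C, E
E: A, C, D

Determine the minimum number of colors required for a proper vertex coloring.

A, C, D, E form a clique, so at least 4 colors are needed.
4 colors suffice: color 1 → {D}; color 2 → {B, E}; color 3 → {C}; color 4 → {A}. Each edge has distinct colors on its endpoints.

4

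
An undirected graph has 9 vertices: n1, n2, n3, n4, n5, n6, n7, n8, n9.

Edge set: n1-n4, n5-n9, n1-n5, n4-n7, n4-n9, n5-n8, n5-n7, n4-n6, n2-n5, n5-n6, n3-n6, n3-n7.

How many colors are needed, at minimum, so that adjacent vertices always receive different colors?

2

n4 and n7 are adjacent, so at least 2 colors are needed.
A valid assignment using 2 colors: n1=2, n2=2, n3=1, n4=1, n5=1, n6=2, n7=2, n8=2, n9=2. Each edge has distinct colors on its endpoints.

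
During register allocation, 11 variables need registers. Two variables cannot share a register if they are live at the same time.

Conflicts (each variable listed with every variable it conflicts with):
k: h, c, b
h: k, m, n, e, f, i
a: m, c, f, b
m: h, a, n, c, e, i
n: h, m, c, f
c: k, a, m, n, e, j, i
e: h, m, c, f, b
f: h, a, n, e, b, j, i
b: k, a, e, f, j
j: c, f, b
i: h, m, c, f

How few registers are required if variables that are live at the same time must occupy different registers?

3

m, c, e are mutually in conflict, so at least 3 registers are needed.
3 registers suffice: register 1 → {h, c, b}; register 2 → {k, m, f}; register 3 → {a, n, e, j, i}. No two conflicting variables share a register.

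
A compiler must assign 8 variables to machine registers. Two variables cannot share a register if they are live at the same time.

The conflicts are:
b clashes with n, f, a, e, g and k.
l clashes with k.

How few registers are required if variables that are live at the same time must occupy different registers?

2

b and f conflict, so at least 2 registers are needed.
2 registers suffice: register 1 → {b, l}; register 2 → {n, f, a, e, g, k}. Each listed conflict is separated.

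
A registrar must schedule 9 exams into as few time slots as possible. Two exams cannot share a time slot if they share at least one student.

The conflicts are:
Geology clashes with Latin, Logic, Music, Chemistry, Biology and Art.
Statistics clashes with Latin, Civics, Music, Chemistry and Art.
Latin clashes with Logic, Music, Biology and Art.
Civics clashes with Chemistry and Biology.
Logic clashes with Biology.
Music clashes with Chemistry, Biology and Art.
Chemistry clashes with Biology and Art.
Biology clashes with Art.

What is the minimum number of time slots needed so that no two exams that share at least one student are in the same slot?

Geology, Music, Chemistry, Biology, Art pairwise conflict, so at least 5 time slots are needed.
5 time slots suffice: time slot 1 → {Statistics, Biology}; time slot 2 → {Latin, Chemistry}; time slot 3 → {Civics, Logic, Art}; time slot 4 → {Geology}; time slot 5 → {Music}. Each listed conflict is separated.

5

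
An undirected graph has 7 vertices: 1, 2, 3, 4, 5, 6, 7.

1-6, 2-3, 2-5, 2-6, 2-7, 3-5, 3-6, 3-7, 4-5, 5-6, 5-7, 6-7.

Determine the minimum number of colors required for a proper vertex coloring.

2, 3, 5, 6, 7 form a clique, so at least 5 colors are needed.
5 colors suffice: color red → {4, 6}; color blue → {1, 5}; color green → {2}; color yellow → {3}; color purple → {7}. No two adjacent vertices share a color.

5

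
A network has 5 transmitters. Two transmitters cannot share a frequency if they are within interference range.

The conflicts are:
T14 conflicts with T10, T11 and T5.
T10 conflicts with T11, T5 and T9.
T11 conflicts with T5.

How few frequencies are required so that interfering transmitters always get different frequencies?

T14, T10, T11, T5 are mutually in conflict, so at least 4 frequencies are needed.
4 frequencies suffice: frequency 1 → {T10}; frequency 2 → {T5, T9}; frequency 3 → {T14}; frequency 4 → {T11}. Every pair that conflicts lands in different frequencies.

4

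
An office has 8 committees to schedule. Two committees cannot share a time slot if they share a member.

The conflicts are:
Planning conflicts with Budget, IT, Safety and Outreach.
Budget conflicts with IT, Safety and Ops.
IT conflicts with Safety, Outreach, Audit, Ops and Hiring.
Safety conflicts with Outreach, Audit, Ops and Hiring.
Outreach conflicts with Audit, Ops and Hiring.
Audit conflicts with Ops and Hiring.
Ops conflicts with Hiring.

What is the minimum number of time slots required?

IT, Safety, Outreach, Audit, Ops, Hiring pairwise conflict, so at least 6 time slots are needed.
6 time slots suffice: time slot 1 → {IT}; time slot 2 → {Safety}; time slot 3 → {Budget, Outreach}; time slot 4 → {Planning, Ops}; time slot 5 → {Audit}; time slot 6 → {Hiring}. Each listed conflict is separated.

6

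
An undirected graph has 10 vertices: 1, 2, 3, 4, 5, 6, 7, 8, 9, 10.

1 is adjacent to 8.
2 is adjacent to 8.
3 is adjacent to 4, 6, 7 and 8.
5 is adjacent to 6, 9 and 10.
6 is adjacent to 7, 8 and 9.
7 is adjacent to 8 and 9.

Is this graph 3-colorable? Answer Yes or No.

No

3, 6, 7, 8 form a clique, so at least 4 colors are needed.
So 3 colors are not enough.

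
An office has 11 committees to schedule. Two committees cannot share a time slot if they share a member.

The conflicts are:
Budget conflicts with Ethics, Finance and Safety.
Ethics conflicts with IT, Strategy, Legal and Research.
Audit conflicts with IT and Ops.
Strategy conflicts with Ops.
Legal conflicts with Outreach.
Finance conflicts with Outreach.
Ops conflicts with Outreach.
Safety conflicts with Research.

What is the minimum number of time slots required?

The cycle IT-Audit-Ops-Strategy-Ethics-IT has odd length 5, so it cannot be 2-colored; at least 3 time slots are needed.
A valid assignment using 3 time slots: Budget=2, Ethics=1, Audit=3, IT=2, Strategy=2, Legal=3, Finance=1, Ops=1, Outreach=2, Safety=1, Research=2. No two conflicting committees share a time slot.

3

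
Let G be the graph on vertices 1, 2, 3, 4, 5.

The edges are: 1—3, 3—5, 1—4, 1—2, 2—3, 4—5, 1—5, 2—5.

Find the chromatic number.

1, 2, 3, 5 are pairwise adjacent (a clique of size 4), so at least 4 colors are needed.
One proper 4-coloring: 1=b, 2=d, 3=c, 4=c, 5=a. Every edge joins two different colors.

4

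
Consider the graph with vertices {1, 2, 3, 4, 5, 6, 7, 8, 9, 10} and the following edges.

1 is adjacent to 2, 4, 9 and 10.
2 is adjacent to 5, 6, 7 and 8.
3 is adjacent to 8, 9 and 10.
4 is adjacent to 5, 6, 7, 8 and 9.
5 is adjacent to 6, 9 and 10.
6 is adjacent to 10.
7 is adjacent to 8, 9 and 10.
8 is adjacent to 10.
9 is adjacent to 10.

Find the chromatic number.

1, 4, 9 are pairwise adjacent, so at least 3 colors are needed.
3 colors suffice: color a → {2, 4, 10}; color b → {6, 8, 9}; color c → {1, 3, 5, 7}. Each edge has distinct colors on its endpoints.

3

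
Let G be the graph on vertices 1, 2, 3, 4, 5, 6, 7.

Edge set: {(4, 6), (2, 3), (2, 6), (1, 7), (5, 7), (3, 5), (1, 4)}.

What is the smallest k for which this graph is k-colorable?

The cycle 5-3-2-6-4-1-7-5 has odd length 7, so it cannot be 2-colored; at least 3 colors are needed.
3 colors suffice: color red → {3, 6, 7}; color blue → {2, 4, 5}; color green → {1}. Each edge has distinct colors on its endpoints.

3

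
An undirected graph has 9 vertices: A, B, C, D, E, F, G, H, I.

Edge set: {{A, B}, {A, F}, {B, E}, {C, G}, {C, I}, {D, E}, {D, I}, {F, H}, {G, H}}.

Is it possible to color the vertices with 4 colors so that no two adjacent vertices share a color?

Yes

The chromatic number is 3. The cycle G-C-I-D-E-B-A-F-H-G has odd length 9, so it cannot be 2-colored; at least 3 colors are needed.
One proper 3-coloring: A=blue, B=green, C=blue, D=blue, E=red, F=red, G=red, H=blue, I=red.
Since 4 ≥ 3, a proper 4-coloring certainly exists.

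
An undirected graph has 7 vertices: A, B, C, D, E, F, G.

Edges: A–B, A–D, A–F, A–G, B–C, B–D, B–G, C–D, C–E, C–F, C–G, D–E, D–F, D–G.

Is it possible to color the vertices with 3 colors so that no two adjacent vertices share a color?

A, B, D, G are pairwise adjacent (a clique of size 4), so at least 4 colors are needed.
So 3 colors are not enough.

No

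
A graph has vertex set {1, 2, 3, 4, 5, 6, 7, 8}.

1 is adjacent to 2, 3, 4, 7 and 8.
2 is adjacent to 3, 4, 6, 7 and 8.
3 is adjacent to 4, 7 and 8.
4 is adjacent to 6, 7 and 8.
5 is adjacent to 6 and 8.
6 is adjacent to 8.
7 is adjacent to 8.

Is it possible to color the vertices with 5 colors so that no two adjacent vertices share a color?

No

1, 2, 3, 4, 7, 8 are pairwise adjacent (a clique of size 6), so at least 6 colors are needed.
So 5 colors are not enough.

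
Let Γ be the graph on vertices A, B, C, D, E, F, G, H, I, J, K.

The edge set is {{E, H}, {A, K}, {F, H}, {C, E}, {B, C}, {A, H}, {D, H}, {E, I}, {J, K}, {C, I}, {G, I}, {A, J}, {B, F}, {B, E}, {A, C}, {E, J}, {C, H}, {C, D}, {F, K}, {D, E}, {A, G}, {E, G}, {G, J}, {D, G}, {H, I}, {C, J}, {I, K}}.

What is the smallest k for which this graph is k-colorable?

C, E, H, I are pairwise adjacent (a clique of size 4), so at least 4 colors are needed.
One proper 4-coloring: A=red, B=green, C=blue, D=yellow, E=red, F=red, G=blue, H=green, I=yellow, J=green, K=blue. No two adjacent vertices share a color.

4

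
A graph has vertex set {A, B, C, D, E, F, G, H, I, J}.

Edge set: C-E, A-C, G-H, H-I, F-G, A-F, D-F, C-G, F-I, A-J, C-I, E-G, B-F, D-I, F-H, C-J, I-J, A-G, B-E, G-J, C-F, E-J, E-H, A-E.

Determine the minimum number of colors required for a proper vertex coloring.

A, C, E, G, J are pairwise adjacent (a clique of size 5), so at least 5 colors are needed.
5 colors suffice: color red → {E, F}; color blue → {B, C, D, H}; color green → {G, I}; color yellow → {A}; color purple → {J}. Each edge has distinct colors on its endpoints.

5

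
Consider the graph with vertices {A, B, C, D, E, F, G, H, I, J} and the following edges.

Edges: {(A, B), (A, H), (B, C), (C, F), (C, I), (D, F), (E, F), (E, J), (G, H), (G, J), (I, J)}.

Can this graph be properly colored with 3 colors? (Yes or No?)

The chromatic number is 3. The cycle C-I-J-E-F-C has odd length 5, so it cannot be 2-colored; at least 3 colors are needed.
3 colors suffice: color 1 → {A, F, J}; color 2 → {C, D, E, G}; color 3 → {B, H, I}.
That is already a proper 3-coloring.

Yes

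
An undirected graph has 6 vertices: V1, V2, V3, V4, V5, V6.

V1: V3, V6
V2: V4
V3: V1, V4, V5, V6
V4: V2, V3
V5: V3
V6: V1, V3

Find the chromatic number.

3

V1, V3, V6 are pairwise adjacent, so at least 3 colors are needed.
3 colors suffice: V1=green, V2=red, V3=red, V4=blue, V5=blue, V6=blue. No two adjacent vertices share a color.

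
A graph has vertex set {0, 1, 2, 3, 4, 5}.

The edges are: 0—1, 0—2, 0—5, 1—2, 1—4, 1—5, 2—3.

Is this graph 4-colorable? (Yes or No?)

The chromatic number is 3. 0, 1, 5 are pairwise adjacent, so at least 3 colors are needed.
3 colors suffice: color a → {1, 3}; color b → {0, 4}; color c → {2, 5}.
Since 4 ≥ 3, a proper 4-coloring certainly exists.

Yes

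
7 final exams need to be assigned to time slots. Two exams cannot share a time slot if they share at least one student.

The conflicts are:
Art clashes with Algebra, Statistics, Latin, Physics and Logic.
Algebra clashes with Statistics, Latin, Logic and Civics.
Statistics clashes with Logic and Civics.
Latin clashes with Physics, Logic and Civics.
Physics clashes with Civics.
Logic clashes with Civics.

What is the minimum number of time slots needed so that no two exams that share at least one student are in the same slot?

4

Algebra, Statistics, Logic, Civics are mutually in conflict, so at least 4 time slots are needed.
A valid assignment using 4 time slots: Art=3, Algebra=2, Statistics=4, Latin=4, Physics=1, Logic=1, Civics=3. Every pair that conflicts lands in different time slots.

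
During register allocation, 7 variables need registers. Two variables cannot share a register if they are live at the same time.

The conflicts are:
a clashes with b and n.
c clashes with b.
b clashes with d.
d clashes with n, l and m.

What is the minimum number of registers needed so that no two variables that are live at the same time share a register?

b and d conflict, so at least 2 registers are needed.
A valid assignment using 2 registers: a=1, c=1, b=2, d=1, n=2, l=2, m=2. Each listed conflict is separated.

2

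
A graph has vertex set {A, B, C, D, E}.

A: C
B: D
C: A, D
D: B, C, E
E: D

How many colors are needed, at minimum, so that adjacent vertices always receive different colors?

2

A and C are adjacent, so at least 2 colors are needed.
A valid assignment using 2 colors: A=red, B=blue, C=blue, D=red, E=blue. No two adjacent vertices share a color.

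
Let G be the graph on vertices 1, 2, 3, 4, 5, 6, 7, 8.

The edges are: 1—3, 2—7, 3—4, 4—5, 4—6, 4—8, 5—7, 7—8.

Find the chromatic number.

5 and 7 are adjacent, so at least 2 colors are needed.
2 colors suffice: color a → {1, 4, 7}; color b → {2, 3, 5, 6, 8}. No two adjacent vertices share a color.

2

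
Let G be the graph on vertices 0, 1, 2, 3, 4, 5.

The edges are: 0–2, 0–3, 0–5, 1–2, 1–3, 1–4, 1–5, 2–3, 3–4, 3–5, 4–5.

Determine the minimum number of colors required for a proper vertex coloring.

1, 3, 4, 5 are pairwise adjacent (a clique of size 4), so at least 4 colors are needed.
4 colors suffice: color red → {3}; color blue → {2, 5}; color green → {0, 1}; color yellow → {4}. Every edge joins two different colors.

4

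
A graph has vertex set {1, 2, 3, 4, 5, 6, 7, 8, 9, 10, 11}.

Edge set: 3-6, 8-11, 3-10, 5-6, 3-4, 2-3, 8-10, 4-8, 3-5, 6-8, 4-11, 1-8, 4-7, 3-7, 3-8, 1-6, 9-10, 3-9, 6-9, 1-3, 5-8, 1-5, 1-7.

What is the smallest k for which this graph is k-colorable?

1, 3, 5, 6, 8 are pairwise adjacent (a clique of size 5), so at least 5 colors are needed.
5 colors suffice: 1=d, 2=b, 3=a, 4=c, 5=e, 6=c, 7=b, 8=b, 9=b, 10=c, 11=a. Each edge has distinct colors on its endpoints.

5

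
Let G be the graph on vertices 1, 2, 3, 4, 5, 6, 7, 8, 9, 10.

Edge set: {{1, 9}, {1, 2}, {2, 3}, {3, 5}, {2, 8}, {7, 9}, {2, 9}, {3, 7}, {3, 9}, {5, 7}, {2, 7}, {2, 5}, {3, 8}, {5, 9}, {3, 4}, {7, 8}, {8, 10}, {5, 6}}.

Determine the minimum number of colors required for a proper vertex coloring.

5

2, 3, 5, 7, 9 are mutually adjacent (a clique of size 5), so at least 5 colors are needed.
5 colors suffice: color red → {2, 4, 6, 10}; color blue → {1, 3}; color green → {7}; color yellow → {5, 8}; color purple → {9}. No two adjacent vertices share a color.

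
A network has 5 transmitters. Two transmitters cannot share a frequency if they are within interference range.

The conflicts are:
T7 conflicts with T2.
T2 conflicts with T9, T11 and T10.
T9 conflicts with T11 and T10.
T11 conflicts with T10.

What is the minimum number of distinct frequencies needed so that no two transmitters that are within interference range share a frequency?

T2, T9, T11, T10 all conflict with each other, so at least 4 frequencies are needed.
A valid assignment using 4 frequencies: T7=2, T2=1, T9=2, T11=4, T10=3. Each listed conflict is separated.

4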